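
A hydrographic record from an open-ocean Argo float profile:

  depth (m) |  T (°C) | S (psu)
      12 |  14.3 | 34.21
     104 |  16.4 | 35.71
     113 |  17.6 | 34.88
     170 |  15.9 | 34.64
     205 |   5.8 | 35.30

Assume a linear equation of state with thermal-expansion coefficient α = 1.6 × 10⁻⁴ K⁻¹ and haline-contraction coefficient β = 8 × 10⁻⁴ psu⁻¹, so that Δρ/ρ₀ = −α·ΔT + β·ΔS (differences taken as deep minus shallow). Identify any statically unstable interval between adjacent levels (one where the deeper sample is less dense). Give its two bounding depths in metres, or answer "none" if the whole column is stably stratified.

Evaluate Δρ/ρ₀ = −αΔT + βΔS across each adjacent pair:
  12–104 m: −αΔT+βΔS = −(1.6 × 10⁻⁴)(+2.1)+(8 × 10⁻⁴)(+1.50) = 8.6 × 10⁻⁴ → stable
  104–113 m: −αΔT+βΔS = −(1.6 × 10⁻⁴)(+1.2)+(8 × 10⁻⁴)(-0.83) = -8.6 × 10⁻⁴ → UNSTABLE
  113–170 m: −αΔT+βΔS = −(1.6 × 10⁻⁴)(-1.7)+(8 × 10⁻⁴)(-0.24) = 8.0 × 10⁻⁵ → stable
  170–205 m: −αΔT+βΔS = −(1.6 × 10⁻⁴)(-10.1)+(8 × 10⁻⁴)(+0.66) = 2.1 × 10⁻³ → stable
The 104–113 m interval has Δρ < 0: lighter water underlies denser water.

104–113 m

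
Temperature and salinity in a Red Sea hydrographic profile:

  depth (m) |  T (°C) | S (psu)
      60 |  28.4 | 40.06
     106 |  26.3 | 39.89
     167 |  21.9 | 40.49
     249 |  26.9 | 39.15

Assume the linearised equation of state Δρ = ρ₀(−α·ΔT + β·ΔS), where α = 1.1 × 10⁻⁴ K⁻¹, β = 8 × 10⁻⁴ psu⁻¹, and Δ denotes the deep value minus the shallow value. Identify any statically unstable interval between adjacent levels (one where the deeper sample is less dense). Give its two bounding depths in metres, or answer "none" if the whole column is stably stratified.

Evaluate Δρ/ρ₀ = −αΔT + βΔS across each adjacent pair:
  60–106 m: −αΔT+βΔS = −(1.1 × 10⁻⁴)(-2.1)+(8 × 10⁻⁴)(-0.17) = 9.5 × 10⁻⁵ → stable
  106–167 m: −αΔT+βΔS = −(1.1 × 10⁻⁴)(-4.4)+(8 × 10⁻⁴)(+0.60) = 9.6 × 10⁻⁴ → stable
  167–249 m: −αΔT+βΔS = −(1.1 × 10⁻⁴)(+5.0)+(8 × 10⁻⁴)(-1.34) = -1.6 × 10⁻³ → UNSTABLE
The 167–249 m interval has Δρ < 0: lighter water underlies denser water.

167–249 m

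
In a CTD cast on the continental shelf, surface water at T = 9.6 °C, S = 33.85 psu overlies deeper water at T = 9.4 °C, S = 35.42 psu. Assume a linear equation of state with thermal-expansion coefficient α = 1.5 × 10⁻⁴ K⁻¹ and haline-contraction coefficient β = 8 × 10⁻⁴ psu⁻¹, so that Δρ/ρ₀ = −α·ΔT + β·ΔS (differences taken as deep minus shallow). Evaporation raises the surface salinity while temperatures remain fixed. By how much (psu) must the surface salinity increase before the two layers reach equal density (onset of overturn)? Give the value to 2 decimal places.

Neutral buoyancy requires −α(T_deep − T_surf) + β(S_deep − S_surf′) = 0.
S_surf′ = S_deep − (α/β)·ΔT = 35.42 − (1.5 × 10⁻⁴/8 × 10⁻⁴)·(-0.2) = 35.4575 psu.
Increase required: 35.4575 − 33.85 = 1.6075 psu.

1.61 psu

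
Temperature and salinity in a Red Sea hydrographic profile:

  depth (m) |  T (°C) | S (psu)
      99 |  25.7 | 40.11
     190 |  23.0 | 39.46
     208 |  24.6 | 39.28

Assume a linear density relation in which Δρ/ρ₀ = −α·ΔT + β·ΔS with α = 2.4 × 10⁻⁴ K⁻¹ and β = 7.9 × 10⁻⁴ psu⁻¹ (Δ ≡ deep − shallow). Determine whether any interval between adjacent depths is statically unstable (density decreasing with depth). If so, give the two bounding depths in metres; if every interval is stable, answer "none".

Evaluate Δρ/ρ₀ = −αΔT + βΔS across each adjacent pair:
  99–190 m: −αΔT+βΔS = −(2.4 × 10⁻⁴)(-2.7)+(7.9 × 10⁻⁴)(-0.65) = 1.3 × 10⁻⁴ → stable
  190–208 m: −αΔT+βΔS = −(2.4 × 10⁻⁴)(+1.6)+(7.9 × 10⁻⁴)(-0.18) = -5.3 × 10⁻⁴ → UNSTABLE
The 190–208 m interval has Δρ < 0: lighter water underlies denser water.

190–208 m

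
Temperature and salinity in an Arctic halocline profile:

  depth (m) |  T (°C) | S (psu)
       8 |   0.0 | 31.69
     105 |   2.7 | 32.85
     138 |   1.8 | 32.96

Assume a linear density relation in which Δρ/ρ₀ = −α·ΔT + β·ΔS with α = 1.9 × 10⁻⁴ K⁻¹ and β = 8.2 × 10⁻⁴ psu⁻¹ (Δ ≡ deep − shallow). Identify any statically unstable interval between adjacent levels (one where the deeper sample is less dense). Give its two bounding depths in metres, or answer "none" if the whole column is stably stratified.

none

Evaluate Δρ/ρ₀ = −αΔT + βΔS across each adjacent pair:
  8–105 m: −αΔT+βΔS = −(1.9 × 10⁻⁴)(+2.7)+(8.2 × 10⁻⁴)(+1.16) = 4.4 × 10⁻⁴ → stable
  105–138 m: −αΔT+βΔS = −(1.9 × 10⁻⁴)(-0.9)+(8.2 × 10⁻⁴)(+0.11) = 2.6 × 10⁻⁴ → stable
Every interval has Δρ > 0: the column is stably stratified throughout.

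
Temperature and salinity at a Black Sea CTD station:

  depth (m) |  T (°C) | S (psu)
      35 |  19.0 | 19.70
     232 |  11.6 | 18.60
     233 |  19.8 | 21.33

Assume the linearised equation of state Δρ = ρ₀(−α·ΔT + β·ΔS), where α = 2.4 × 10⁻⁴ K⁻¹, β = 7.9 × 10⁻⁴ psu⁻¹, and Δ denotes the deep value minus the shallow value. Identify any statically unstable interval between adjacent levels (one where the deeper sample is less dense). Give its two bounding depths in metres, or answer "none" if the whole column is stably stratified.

none

Evaluate Δρ/ρ₀ = −αΔT + βΔS across each adjacent pair:
  35–232 m: −αΔT+βΔS = −(2.4 × 10⁻⁴)(-7.4)+(7.9 × 10⁻⁴)(-1.10) = 9.1 × 10⁻⁴ → stable
  232–233 m: −αΔT+βΔS = −(2.4 × 10⁻⁴)(+8.2)+(7.9 × 10⁻⁴)(+2.73) = 1.9 × 10⁻⁴ → stable
Every interval has Δρ > 0: the column is stably stratified throughout.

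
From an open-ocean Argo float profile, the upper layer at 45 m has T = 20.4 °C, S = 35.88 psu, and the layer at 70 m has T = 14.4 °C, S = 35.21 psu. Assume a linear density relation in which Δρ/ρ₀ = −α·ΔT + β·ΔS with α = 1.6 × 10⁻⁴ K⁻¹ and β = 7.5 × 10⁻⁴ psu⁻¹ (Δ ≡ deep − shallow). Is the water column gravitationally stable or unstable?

stable

ΔT = 14.4 − 20.4 = -6.0 K and ΔS = 35.21 − 35.88 = -0.67 psu (deep − shallow).
−αΔT = 9.60 × 10⁻⁴; βΔS = -5.025 × 10⁻⁴; sum Δρ/ρ₀ = 4.575 × 10⁻⁴.
Δρ/ρ₀ > 0, so Δρ > 0: deeper water is denser → statically stable.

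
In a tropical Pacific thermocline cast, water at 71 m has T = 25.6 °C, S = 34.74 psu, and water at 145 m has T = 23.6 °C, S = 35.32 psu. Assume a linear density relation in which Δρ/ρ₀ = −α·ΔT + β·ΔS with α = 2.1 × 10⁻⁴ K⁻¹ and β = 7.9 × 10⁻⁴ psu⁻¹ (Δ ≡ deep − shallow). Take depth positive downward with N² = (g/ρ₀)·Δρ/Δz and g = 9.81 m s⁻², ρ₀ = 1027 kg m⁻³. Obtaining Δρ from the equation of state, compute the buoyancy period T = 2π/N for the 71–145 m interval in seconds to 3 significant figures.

582 s

ΔT = -2.0 K, ΔS = +0.58 psu (deep − shallow).
Δρ/ρ₀ = −αΔT + βΔS = 4.20 × 10⁻⁴ + 4.582 × 10⁻⁴ = 8.782 × 10⁻⁴, so Δρ ≈ 0.9019 kg m⁻³.
N² = (g/ρ₀)·Δρ/Δz = g·(Δρ/ρ₀)/Δz = 9.81 × 8.782 × 10⁻⁴ / 74 = 1.1642 × 10⁻⁴ s⁻².
N = √(1.1642 × 10⁻⁴) = 0.010790 rad s⁻¹ → T = 2π/N = 582.32 s ≈ 582 s.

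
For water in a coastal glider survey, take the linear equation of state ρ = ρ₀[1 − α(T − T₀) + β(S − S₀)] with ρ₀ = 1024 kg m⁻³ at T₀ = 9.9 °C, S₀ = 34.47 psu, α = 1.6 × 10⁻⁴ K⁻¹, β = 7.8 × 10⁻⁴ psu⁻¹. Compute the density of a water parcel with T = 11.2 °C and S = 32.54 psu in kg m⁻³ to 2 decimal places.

1022.25 kg m⁻³

T − T₀ = +1.3 K, S − S₀ = -1.93 psu.
Bracket = 1 − α·(+1.3) + β·(-1.93) = 1 + (-1.7134 × 10⁻³) = 0.9982866.
ρ = 1024 × 0.9982866 = 1022.25 kg m⁻³.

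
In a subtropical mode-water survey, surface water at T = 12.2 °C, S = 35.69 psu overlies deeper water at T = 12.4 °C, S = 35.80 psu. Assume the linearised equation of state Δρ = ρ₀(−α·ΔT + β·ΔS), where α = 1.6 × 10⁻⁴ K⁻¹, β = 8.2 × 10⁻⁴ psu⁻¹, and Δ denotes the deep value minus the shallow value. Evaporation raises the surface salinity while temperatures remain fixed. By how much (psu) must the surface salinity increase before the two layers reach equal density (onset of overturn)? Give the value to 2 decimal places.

0.07 psu

Neutral buoyancy requires −α(T_deep − T_surf) + β(S_deep − S_surf′) = 0.
S_surf′ = S_deep − (α/β)·ΔT = 35.80 − (1.6 × 10⁻⁴/8.2 × 10⁻⁴)·(+0.2) = 35.7610 psu.
Increase required: 35.7610 − 35.69 = 0.0710 psu.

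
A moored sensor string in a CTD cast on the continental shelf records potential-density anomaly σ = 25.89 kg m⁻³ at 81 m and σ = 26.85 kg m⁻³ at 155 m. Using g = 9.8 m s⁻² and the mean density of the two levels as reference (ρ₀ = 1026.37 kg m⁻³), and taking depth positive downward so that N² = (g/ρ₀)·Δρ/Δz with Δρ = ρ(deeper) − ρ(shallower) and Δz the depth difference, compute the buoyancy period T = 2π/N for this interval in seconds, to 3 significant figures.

565 s

Δρ = 1026.85 − 1025.89 = 0.96 kg m⁻³ over Δz = 155 − 81 = 74 m.
N² = (9.8/1026.37) × (0.96/74) = 1.2387 × 10⁻⁴ s⁻².
N = √(1.2387 × 10⁻⁴) = 0.011130 rad s⁻¹, so T = 2π/N = 564.53 s ≈ 565 s.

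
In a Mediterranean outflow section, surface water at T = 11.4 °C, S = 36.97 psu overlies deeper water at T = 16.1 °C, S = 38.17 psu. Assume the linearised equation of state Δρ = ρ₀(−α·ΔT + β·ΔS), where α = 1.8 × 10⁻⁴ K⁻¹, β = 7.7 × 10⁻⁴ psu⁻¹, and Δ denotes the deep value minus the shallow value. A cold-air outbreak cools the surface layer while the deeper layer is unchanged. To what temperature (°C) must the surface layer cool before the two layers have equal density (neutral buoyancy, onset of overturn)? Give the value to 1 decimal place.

Neutral buoyancy requires Δρ = 0, i.e. −α(T_deep − T_surf′) + β(S_deep − S_surf) = 0.
T_surf′ = T_deep − (β/α)·ΔS = 16.1 − (7.7 × 10⁻⁴/1.8 × 10⁻⁴)·(+1.20) = 10.967 °C.
Cooling required: 11.4 − (10.967) = 0.433 °C.

11.0 °C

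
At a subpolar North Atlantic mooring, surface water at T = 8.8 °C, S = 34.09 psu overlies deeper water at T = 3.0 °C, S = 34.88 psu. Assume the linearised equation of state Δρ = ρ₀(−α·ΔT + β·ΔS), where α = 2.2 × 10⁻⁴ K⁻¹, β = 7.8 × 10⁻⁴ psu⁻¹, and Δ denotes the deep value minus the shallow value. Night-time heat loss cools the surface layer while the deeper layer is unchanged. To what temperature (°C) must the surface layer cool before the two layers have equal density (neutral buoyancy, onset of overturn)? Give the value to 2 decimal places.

0.20 °C

Neutral buoyancy requires Δρ = 0, i.e. −α(T_deep − T_surf′) + β(S_deep − S_surf) = 0.
T_surf′ = T_deep − (β/α)·ΔS = 3.0 − (7.8 × 10⁻⁴/2.2 × 10⁻⁴)·(+0.79) = 0.1991 °C.
Cooling required: 8.8 − (0.1991) = 8.6009 °C.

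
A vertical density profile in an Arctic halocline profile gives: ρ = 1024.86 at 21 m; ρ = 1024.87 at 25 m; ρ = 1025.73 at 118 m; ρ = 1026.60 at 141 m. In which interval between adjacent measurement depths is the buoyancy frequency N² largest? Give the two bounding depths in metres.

118–141 m

Compute the density gradient over each adjacent pair:
  21–25 m: Δρ/Δz = 0.01/4 = 2.5 × 10⁻³ kg m⁻⁴
  25–118 m: Δρ/Δz = 0.86/93 = 9.2 × 10⁻³ kg m⁻⁴
  118–141 m: Δρ/Δz = 0.87/23 = 0.038 kg m⁻⁴
The largest gradient is in the 118–141 m interval — the pycnocline.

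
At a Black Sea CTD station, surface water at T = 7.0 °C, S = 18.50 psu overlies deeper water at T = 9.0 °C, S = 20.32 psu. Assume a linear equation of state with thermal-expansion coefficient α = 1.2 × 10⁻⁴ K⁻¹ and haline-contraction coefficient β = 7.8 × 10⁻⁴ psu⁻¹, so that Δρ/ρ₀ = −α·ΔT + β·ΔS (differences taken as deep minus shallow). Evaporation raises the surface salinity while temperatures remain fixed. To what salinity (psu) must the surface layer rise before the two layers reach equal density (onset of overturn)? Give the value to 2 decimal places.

20.01 psu

Neutral buoyancy requires −α(T_deep − T_surf) + β(S_deep − S_surf′) = 0.
S_surf′ = S_deep − (α/β)·ΔT = 20.32 − (1.2 × 10⁻⁴/7.8 × 10⁻⁴)·(+2.0) = 20.0123 psu.
Increase required: 20.0123 − 18.50 = 1.5123 psu.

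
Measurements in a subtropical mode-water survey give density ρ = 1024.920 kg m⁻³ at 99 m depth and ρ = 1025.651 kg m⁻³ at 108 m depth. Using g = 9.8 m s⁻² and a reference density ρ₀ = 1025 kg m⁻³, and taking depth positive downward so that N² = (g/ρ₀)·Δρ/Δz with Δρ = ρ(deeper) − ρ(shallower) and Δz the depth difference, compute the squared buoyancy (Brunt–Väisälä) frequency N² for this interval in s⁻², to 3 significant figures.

7.77 × 10⁻⁴ s⁻²

Δρ = 1025.651 − 1024.920 = 0.731 kg m⁻³ over Δz = 108 − 99 = 9 m.
N² = (9.8/1025) × (0.731/9) = 7.7656 × 10⁻⁴ s⁻² ≈ 7.77 × 10⁻⁴ s⁻².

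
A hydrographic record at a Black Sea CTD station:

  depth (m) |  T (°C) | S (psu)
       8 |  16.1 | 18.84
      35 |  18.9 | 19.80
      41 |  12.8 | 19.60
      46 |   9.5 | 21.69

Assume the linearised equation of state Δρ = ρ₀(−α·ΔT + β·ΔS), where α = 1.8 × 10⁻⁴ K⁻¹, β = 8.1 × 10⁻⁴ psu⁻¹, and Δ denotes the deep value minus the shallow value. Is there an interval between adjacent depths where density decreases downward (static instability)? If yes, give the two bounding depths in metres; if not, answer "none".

Evaluate Δρ/ρ₀ = −αΔT + βΔS across each adjacent pair:
  8–35 m: −αΔT+βΔS = −(1.8 × 10⁻⁴)(+2.8)+(8.1 × 10⁻⁴)(+0.96) = 2.7 × 10⁻⁴ → stable
  35–41 m: −αΔT+βΔS = −(1.8 × 10⁻⁴)(-6.1)+(8.1 × 10⁻⁴)(-0.20) = 9.4 × 10⁻⁴ → stable
  41–46 m: −αΔT+βΔS = −(1.8 × 10⁻⁴)(-3.3)+(8.1 × 10⁻⁴)(+2.09) = 2.3 × 10⁻³ → stable
Every interval has Δρ > 0: the column is stably stratified throughout.

none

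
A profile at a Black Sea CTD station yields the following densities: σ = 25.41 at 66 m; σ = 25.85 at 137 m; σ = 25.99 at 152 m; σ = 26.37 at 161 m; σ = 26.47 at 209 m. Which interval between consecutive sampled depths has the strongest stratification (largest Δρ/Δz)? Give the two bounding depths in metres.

152–161 m

Compute the density gradient over each adjacent pair:
  66–137 m: Δρ/Δz = 0.44/71 = 6.2 × 10⁻³ kg m⁻⁴
  137–152 m: Δρ/Δz = 0.14/15 = 9.3 × 10⁻³ kg m⁻⁴
  152–161 m: Δρ/Δz = 0.38/9 = 0.042 kg m⁻⁴
  161–209 m: Δρ/Δz = 0.10/48 = 2.1 × 10⁻³ kg m⁻⁴
The largest gradient is in the 152–161 m interval — the pycnocline.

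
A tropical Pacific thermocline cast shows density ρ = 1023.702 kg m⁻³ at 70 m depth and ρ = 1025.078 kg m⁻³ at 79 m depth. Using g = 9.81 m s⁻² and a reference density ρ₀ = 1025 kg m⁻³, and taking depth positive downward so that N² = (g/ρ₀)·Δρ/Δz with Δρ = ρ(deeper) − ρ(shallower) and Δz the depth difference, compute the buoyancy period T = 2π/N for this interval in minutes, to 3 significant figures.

Δρ = 1025.078 − 1023.702 = 1.376 kg m⁻³ over Δz = 79 − 70 = 9 m.
N² = (9.81/1025) × (1.376/9) = 1.4633 × 10⁻³ s⁻².
N = √(1.4633 × 10⁻³) = 0.038253 rad s⁻¹, so T = 2π/N = 164.25 s = 2.7375 min ≈ 2.74 min.
N² > 0, so the interval is statically stable.

2.74 min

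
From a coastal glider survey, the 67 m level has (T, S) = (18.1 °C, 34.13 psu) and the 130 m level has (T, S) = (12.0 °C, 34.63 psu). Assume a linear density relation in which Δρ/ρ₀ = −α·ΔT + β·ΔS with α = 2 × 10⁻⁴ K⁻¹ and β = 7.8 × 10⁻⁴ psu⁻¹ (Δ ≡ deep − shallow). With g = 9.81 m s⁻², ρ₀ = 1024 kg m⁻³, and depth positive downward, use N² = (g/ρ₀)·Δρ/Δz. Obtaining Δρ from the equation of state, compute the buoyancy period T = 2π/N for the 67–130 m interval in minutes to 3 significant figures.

ΔT = -6.1 K, ΔS = +0.50 psu (deep − shallow).
Δρ/ρ₀ = −αΔT + βΔS = 1.22 × 10⁻³ + 3.90 × 10⁻⁴ = 1.61 × 10⁻³, so Δρ ≈ 1.649 kg m⁻³.
N² = (g/ρ₀)·Δρ/Δz = g·(Δρ/ρ₀)/Δz = 9.81 × 1.61 × 10⁻³ / 63 = 2.5070 × 10⁻⁴ s⁻².
N = √(2.5070 × 10⁻⁴) = 0.015834 rad s⁻¹ → T = 2π/N = 396.82 s = 6.6137 min ≈ 6.61 min.

6.61 min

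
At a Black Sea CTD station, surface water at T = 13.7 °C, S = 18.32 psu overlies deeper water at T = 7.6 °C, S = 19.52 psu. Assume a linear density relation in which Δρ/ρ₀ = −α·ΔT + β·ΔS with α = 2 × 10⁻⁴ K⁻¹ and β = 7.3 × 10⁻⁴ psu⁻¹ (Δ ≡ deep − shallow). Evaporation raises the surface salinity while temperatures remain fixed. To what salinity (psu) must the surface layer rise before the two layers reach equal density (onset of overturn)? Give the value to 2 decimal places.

Neutral buoyancy requires −α(T_deep − T_surf) + β(S_deep − S_surf′) = 0.
S_surf′ = S_deep − (α/β)·ΔT = 19.52 − (2 × 10⁻⁴/7.3 × 10⁻⁴)·(-6.1) = 21.1912 psu.
Increase required: 21.1912 − 18.32 = 2.8712 psu.

21.19 psu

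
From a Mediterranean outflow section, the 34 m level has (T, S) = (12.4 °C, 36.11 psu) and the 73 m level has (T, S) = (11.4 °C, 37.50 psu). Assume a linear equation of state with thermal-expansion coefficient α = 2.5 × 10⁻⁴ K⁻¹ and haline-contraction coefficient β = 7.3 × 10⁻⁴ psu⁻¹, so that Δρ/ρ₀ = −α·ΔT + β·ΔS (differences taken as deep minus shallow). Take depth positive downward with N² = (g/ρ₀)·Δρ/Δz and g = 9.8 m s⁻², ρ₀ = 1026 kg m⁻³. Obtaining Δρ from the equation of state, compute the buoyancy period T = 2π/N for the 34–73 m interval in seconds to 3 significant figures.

352 s

ΔT = -1.0 K, ΔS = +1.39 psu (deep − shallow).
Δρ/ρ₀ = −αΔT + βΔS = 2.50 × 10⁻⁴ + 1.0147 × 10⁻³ = 1.2647 × 10⁻³, so Δρ ≈ 1.298 kg m⁻³.
N² = (g/ρ₀)·Δρ/Δz = g·(Δρ/ρ₀)/Δz = 9.8 × 1.2647 × 10⁻³ / 39 = 3.1780 × 10⁻⁴ s⁻².
N = √(3.1780 × 10⁻⁴) = 0.017827 rad s⁻¹ → T = 2π/N = 352.45 s ≈ 352 s.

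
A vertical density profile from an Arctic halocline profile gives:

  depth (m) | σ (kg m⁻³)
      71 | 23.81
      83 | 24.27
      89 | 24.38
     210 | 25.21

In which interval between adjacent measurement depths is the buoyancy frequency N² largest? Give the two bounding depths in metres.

Compute the density gradient over each adjacent pair:
  71–83 m: Δρ/Δz = 0.46/12 = 0.038 kg m⁻⁴
  83–89 m: Δρ/Δz = 0.11/6 = 0.018 kg m⁻⁴
  89–210 m: Δρ/Δz = 0.83/121 = 6.9 × 10⁻³ kg m⁻⁴
The largest gradient is in the 71–83 m interval — the pycnocline.

71–83 m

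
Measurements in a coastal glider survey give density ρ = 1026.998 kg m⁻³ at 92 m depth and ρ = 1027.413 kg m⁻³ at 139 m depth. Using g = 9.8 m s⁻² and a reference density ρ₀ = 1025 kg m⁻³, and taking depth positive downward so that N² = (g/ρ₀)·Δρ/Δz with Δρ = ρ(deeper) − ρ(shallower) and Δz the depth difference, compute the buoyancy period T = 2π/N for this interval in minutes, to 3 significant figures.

Δρ = 1027.413 − 1026.998 = 0.415 kg m⁻³ over Δz = 139 − 92 = 47 m.
N² = (9.8/1025) × (0.415/47) = 8.4421 × 10⁻⁵ s⁻².
N = √(8.4421 × 10⁻⁵) = 9.1881 × 10⁻³ rad s⁻¹, so T = 2π/N = 683.84 s = 11.397 min ≈ 11.4 min.

11.4 min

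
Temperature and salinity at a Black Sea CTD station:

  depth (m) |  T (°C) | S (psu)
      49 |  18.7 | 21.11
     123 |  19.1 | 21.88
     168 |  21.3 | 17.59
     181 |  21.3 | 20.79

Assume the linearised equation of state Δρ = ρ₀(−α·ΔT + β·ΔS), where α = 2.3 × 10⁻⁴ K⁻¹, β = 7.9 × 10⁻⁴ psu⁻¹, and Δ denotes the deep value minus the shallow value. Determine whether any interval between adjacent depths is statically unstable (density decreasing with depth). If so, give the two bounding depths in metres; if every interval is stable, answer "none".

Evaluate Δρ/ρ₀ = −αΔT + βΔS across each adjacent pair:
  49–123 m: −αΔT+βΔS = −(2.3 × 10⁻⁴)(+0.4)+(7.9 × 10⁻⁴)(+0.77) = 5.2 × 10⁻⁴ → stable
  123–168 m: −αΔT+βΔS = −(2.3 × 10⁻⁴)(+2.2)+(7.9 × 10⁻⁴)(-4.29) = -3.9 × 10⁻³ → UNSTABLE
  168–181 m: −αΔT+βΔS = −(2.3 × 10⁻⁴)(+0.0)+(7.9 × 10⁻⁴)(+3.20) = 2.5 × 10⁻³ → stable
The 123–168 m interval has Δρ < 0: lighter water underlies denser water.

123–168 m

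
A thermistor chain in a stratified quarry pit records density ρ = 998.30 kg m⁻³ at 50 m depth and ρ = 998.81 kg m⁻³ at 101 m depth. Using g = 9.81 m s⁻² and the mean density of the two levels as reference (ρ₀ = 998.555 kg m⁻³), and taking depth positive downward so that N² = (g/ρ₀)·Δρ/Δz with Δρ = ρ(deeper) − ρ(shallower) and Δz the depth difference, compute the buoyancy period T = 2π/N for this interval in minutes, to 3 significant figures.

Δρ = 998.81 − 998.30 = 0.51 kg m⁻³ over Δz = 101 − 50 = 51 m.
N² = (9.81/998.555) × (0.51/51) = 9.8242 × 10⁻⁵ s⁻².
N = √(9.8242 × 10⁻⁵) = 9.9117 × 10⁻³ rad s⁻¹, so T = 2π/N = 633.92 s = 10.565 min ≈ 10.6 min.

10.6 min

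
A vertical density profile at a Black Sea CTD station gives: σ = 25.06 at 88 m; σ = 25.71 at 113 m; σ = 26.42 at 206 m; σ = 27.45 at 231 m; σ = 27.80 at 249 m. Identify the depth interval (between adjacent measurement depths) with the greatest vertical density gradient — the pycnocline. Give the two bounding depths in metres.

Compute the density gradient over each adjacent pair:
  88–113 m: Δρ/Δz = 0.65/25 = 0.026 kg m⁻⁴
  113–206 m: Δρ/Δz = 0.71/93 = 7.6 × 10⁻³ kg m⁻⁴
  206–231 m: Δρ/Δz = 1.03/25 = 0.041 kg m⁻⁴
  231–249 m: Δρ/Δz = 0.35/18 = 0.019 kg m⁻⁴
The largest gradient is in the 206–231 m interval — the pycnocline.

206–231 m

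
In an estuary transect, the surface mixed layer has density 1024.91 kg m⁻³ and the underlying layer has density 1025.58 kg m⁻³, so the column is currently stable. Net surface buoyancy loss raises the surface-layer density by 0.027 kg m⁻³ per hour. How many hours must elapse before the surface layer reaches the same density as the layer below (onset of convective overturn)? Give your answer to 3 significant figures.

24.8 hours

Density deficit of the surface layer: 1025.58 − 1024.91 = 0.67 kg m⁻³.
Required change = 0.67 / 0.027 = 24.8 hours.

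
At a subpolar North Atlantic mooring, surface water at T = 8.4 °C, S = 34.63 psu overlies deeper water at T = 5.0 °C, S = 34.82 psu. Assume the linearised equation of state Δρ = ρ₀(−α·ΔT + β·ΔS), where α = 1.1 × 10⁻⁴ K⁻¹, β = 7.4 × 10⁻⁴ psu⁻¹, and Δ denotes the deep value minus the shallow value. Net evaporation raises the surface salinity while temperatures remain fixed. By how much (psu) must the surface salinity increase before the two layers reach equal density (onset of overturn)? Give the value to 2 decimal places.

0.70 psu

Neutral buoyancy requires −α(T_deep − T_surf) + β(S_deep − S_surf′) = 0.
S_surf′ = S_deep − (α/β)·ΔT = 34.82 − (1.1 × 10⁻⁴/7.4 × 10⁻⁴)·(-3.4) = 35.3254 psu.
Increase required: 35.3254 − 34.63 = 0.6954 psu.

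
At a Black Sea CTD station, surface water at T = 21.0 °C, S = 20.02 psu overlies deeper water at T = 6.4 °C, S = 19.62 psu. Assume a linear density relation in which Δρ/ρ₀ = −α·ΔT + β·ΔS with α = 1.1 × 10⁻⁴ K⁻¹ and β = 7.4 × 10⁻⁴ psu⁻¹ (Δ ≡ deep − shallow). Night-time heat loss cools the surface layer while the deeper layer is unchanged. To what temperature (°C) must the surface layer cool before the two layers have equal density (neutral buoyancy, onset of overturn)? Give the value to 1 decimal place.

Neutral buoyancy requires Δρ = 0, i.e. −α(T_deep − T_surf′) + β(S_deep − S_surf) = 0.
T_surf′ = T_deep − (β/α)·ΔS = 6.4 − (7.4 × 10⁻⁴/1.1 × 10⁻⁴)·(-0.40) = 9.091 °C.
Cooling required: 21.0 − (9.091) = 11.909 °C.

9.1 °C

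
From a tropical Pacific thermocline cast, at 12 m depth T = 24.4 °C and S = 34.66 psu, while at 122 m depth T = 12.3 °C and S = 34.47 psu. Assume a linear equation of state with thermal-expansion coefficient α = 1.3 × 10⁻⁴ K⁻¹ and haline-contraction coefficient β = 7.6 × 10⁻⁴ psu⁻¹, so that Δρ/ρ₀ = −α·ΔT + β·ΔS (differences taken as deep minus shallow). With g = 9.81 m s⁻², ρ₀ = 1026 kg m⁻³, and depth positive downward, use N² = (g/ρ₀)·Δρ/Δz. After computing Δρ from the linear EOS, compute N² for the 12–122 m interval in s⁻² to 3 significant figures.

ΔT = -12.1 K, ΔS = -0.19 psu (deep − shallow).
Δρ/ρ₀ = −αΔT + βΔS = 1.573 × 10⁻³ − 1.444 × 10⁻⁴ = 1.4286 × 10⁻³, so Δρ ≈ 1.466 kg m⁻³.
N² = (g/ρ₀)·Δρ/Δz = g·(Δρ/ρ₀)/Δz = 9.81 × 1.4286 × 10⁻³ / 110 = 1.2741 × 10⁻⁴ s⁻² ≈ 1.27 × 10⁻⁴ s⁻².

1.27 × 10⁻⁴ s⁻²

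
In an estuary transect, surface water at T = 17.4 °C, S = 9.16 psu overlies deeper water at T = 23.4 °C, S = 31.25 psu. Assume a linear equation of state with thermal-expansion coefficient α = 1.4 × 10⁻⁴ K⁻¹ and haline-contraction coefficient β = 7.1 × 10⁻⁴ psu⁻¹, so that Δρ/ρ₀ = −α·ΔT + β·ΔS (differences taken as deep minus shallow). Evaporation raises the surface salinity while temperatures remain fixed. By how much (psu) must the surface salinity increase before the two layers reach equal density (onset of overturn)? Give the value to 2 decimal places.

Neutral buoyancy requires −α(T_deep − T_surf) + β(S_deep − S_surf′) = 0.
S_surf′ = S_deep − (α/β)·ΔT = 31.25 − (1.4 × 10⁻⁴/7.1 × 10⁻⁴)·(+6.0) = 30.0669 psu.
Increase required: 30.0669 − 9.16 = 20.9069 psu.

20.91 psu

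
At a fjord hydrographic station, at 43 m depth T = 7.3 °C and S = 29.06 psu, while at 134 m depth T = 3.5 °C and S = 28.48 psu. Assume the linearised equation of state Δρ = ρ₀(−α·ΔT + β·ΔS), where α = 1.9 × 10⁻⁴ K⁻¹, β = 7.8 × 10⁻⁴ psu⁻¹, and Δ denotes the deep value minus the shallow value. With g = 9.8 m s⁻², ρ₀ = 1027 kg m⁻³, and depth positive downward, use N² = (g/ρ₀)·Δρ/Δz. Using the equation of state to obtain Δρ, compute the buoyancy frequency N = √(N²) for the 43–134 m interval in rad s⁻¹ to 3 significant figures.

ΔT = -3.8 K, ΔS = -0.58 psu (deep − shallow).
Δρ/ρ₀ = −αΔT + βΔS = 7.22 × 10⁻⁴ − 4.524 × 10⁻⁴ = 2.696 × 10⁻⁴, so Δρ ≈ 0.2769 kg m⁻³.
N² = (g/ρ₀)·Δρ/Δz = g·(Δρ/ρ₀)/Δz = 9.8 × 2.696 × 10⁻⁴ / 91 = 2.9034 × 10⁻⁵ s⁻².
N = √(2.9034 × 10⁻⁵) = 5.3883 × 10⁻³ rad s⁻¹ ≈ 5.39 × 10⁻³ rad s⁻¹.

5.39 × 10⁻³ rad s⁻¹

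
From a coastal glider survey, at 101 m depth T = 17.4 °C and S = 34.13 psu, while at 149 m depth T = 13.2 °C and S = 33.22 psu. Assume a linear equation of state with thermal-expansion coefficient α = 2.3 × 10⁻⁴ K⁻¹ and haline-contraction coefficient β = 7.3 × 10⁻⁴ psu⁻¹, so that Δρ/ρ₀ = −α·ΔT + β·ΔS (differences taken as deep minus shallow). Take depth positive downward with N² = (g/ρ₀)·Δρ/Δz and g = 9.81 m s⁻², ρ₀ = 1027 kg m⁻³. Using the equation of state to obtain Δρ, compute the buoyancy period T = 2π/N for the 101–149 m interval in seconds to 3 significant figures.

800 s

ΔT = -4.2 K, ΔS = -0.91 psu (deep − shallow).
Δρ/ρ₀ = −αΔT + βΔS = 9.66 × 10⁻⁴ − 6.643 × 10⁻⁴ = 3.017 × 10⁻⁴, so Δρ ≈ 0.3098 kg m⁻³.
N² = (g/ρ₀)·Δρ/Δz = g·(Δρ/ρ₀)/Δz = 9.81 × 3.017 × 10⁻⁴ / 48 = 6.1660 × 10⁻⁵ s⁻².
N = √(6.1660 × 10⁻⁵) = 7.8524 × 10⁻³ rad s⁻¹ → T = 2π/N = 800.16 s ≈ 800 s.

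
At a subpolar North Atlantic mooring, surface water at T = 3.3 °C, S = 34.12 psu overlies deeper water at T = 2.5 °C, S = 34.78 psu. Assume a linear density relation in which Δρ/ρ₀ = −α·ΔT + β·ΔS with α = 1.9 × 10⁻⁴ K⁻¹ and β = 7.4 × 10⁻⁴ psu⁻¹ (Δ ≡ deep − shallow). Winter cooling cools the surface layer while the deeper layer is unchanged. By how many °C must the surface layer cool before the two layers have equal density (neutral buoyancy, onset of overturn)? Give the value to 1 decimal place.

3.4 °C

Neutral buoyancy requires Δρ = 0, i.e. −α(T_deep − T_surf′) + β(S_deep − S_surf) = 0.
T_surf′ = T_deep − (β/α)·ΔS = 2.5 − (7.4 × 10⁻⁴/1.9 × 10⁻⁴)·(+0.66) = -0.071 °C.
Cooling required: 3.3 − (-0.071) = 3.371 °C.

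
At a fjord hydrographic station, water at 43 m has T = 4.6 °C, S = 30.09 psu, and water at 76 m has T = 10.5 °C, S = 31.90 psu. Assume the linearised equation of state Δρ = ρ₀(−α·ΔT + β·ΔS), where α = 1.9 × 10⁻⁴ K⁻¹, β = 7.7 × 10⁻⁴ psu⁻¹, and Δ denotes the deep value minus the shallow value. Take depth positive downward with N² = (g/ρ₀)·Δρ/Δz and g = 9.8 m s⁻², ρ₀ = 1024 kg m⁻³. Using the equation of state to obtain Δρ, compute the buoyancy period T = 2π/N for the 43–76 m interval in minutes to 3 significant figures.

11.6 min

ΔT = +5.9 K, ΔS = +1.81 psu (deep − shallow).
Δρ/ρ₀ = −αΔT + βΔS = -1.121 × 10⁻³ + 1.3937 × 10⁻³ = 2.727 × 10⁻⁴, so Δρ ≈ 0.2792 kg m⁻³.
N² = (g/ρ₀)·Δρ/Δz = g·(Δρ/ρ₀)/Δz = 9.8 × 2.727 × 10⁻⁴ / 33 = 8.0984 × 10⁻⁵ s⁻².
N = √(8.0984 × 10⁻⁵) = 8.9991 × 10⁻³ rad s⁻¹ → T = 2π/N = 698.20 s = 11.637 min ≈ 11.6 min.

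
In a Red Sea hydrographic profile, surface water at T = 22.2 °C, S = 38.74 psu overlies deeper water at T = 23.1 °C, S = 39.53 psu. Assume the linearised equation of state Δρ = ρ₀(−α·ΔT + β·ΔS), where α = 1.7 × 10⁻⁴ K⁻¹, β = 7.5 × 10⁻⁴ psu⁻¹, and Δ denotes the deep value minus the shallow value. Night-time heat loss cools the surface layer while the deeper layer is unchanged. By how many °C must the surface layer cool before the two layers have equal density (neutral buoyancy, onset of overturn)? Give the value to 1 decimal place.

Neutral buoyancy requires Δρ = 0, i.e. −α(T_deep − T_surf′) + β(S_deep − S_surf) = 0.
T_surf′ = T_deep − (β/α)·ΔS = 23.1 − (7.5 × 10⁻⁴/1.7 × 10⁻⁴)·(+0.79) = 19.615 °C.
Cooling required: 22.2 − (19.615) = 2.585 °C.

2.6 °C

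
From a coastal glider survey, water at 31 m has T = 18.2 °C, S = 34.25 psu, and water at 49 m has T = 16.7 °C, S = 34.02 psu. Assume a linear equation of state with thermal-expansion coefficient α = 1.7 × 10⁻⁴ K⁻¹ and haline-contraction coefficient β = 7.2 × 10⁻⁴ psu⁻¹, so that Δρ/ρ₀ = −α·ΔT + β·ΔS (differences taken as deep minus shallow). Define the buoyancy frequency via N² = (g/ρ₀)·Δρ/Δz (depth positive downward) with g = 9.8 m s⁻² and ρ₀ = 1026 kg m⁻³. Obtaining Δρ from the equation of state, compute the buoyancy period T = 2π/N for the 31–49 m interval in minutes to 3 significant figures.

ΔT = -1.5 K, ΔS = -0.23 psu (deep − shallow).
Δρ/ρ₀ = −αΔT + βΔS = 2.55 × 10⁻⁴ − 1.656 × 10⁻⁴ = 8.94 × 10⁻⁵, so Δρ ≈ 0.09172 kg m⁻³.
N² = (g/ρ₀)·Δρ/Δz = g·(Δρ/ρ₀)/Δz = 9.8 × 8.94 × 10⁻⁵ / 18 = 4.8673 × 10⁻⁵ s⁻².
N = √(4.8673 × 10⁻⁵) = 6.9766 × 10⁻³ rad s⁻¹ → T = 2π/N = 900.61 s = 15.010 min ≈ 15.0 min.

15.0 min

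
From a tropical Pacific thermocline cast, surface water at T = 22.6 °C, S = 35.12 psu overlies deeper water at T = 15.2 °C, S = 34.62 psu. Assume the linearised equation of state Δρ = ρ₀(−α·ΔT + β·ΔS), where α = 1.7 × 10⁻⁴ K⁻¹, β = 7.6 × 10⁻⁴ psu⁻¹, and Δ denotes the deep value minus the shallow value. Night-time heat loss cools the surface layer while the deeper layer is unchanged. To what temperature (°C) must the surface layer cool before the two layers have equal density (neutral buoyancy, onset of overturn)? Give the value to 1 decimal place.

17.4 °C

Neutral buoyancy requires Δρ = 0, i.e. −α(T_deep − T_surf′) + β(S_deep − S_surf) = 0.
T_surf′ = T_deep − (β/α)·ΔS = 15.2 − (7.6 × 10⁻⁴/1.7 × 10⁻⁴)·(-0.50) = 17.435 °C.
Cooling required: 22.6 − (17.435) = 5.165 °C.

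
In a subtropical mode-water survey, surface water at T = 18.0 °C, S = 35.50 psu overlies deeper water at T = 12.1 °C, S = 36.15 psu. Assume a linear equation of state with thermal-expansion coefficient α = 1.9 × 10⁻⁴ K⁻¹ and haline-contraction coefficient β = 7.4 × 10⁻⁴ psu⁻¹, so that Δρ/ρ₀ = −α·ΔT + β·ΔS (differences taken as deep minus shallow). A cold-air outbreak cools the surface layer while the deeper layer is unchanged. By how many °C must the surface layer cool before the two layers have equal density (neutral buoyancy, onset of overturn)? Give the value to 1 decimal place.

8.4 °C

Neutral buoyancy requires Δρ = 0, i.e. −α(T_deep − T_surf′) + β(S_deep − S_surf) = 0.
T_surf′ = T_deep − (β/α)·ΔS = 12.1 − (7.4 × 10⁻⁴/1.9 × 10⁻⁴)·(+0.65) = 9.568 °C.
Cooling required: 18.0 − (9.568) = 8.432 °C.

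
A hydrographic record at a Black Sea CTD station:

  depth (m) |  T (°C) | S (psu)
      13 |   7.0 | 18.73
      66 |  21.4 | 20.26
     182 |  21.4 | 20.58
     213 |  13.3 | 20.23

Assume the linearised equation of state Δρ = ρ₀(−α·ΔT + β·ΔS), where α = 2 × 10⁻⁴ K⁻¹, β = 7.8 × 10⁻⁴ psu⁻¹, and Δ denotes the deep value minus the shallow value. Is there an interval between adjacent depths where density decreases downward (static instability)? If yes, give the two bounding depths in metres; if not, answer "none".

13–66 m

Evaluate Δρ/ρ₀ = −αΔT + βΔS across each adjacent pair:
  13–66 m: −αΔT+βΔS = −(2 × 10⁻⁴)(+14.4)+(7.8 × 10⁻⁴)(+1.53) = -1.7 × 10⁻³ → UNSTABLE
  66–182 m: −αΔT+βΔS = −(2 × 10⁻⁴)(+0.0)+(7.8 × 10⁻⁴)(+0.32) = 2.5 × 10⁻⁴ → stable
  182–213 m: −αΔT+βΔS = −(2 × 10⁻⁴)(-8.1)+(7.8 × 10⁻⁴)(-0.35) = 1.3 × 10⁻³ → stable
The 13–66 m interval has Δρ < 0: lighter water underlies denser water.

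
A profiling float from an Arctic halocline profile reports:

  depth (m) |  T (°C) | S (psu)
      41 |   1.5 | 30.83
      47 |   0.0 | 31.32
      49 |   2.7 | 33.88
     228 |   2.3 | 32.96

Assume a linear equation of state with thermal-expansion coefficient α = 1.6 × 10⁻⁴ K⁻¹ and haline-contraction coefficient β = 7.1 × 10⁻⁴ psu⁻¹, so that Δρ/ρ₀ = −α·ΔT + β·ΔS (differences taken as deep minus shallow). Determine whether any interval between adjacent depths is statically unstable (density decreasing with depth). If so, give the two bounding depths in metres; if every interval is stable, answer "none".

49–228 m

Evaluate Δρ/ρ₀ = −αΔT + βΔS across each adjacent pair:
  41–47 m: −αΔT+βΔS = −(1.6 × 10⁻⁴)(-1.5)+(7.1 × 10⁻⁴)(+0.49) = 5.9 × 10⁻⁴ → stable
  47–49 m: −αΔT+βΔS = −(1.6 × 10⁻⁴)(+2.7)+(7.1 × 10⁻⁴)(+2.56) = 1.4 × 10⁻³ → stable
  49–228 m: −αΔT+βΔS = −(1.6 × 10⁻⁴)(-0.4)+(7.1 × 10⁻⁴)(-0.92) = -5.9 × 10⁻⁴ → UNSTABLE
The 49–228 m interval has Δρ < 0: lighter water underlies denser water.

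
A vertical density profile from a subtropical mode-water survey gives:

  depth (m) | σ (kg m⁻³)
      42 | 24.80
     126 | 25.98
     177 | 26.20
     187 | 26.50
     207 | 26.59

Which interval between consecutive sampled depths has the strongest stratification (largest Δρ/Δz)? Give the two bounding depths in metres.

Compute the density gradient over each adjacent pair:
  42–126 m: Δρ/Δz = 1.18/84 = 0.014 kg m⁻⁴
  126–177 m: Δρ/Δz = 0.22/51 = 4.3 × 10⁻³ kg m⁻⁴
  177–187 m: Δρ/Δz = 0.30/10 = 0.030 kg m⁻⁴
  187–207 m: Δρ/Δz = 0.09/20 = 4.5 × 10⁻³ kg m⁻⁴
The largest gradient is in the 177–187 m interval — the pycnocline.

177–187 m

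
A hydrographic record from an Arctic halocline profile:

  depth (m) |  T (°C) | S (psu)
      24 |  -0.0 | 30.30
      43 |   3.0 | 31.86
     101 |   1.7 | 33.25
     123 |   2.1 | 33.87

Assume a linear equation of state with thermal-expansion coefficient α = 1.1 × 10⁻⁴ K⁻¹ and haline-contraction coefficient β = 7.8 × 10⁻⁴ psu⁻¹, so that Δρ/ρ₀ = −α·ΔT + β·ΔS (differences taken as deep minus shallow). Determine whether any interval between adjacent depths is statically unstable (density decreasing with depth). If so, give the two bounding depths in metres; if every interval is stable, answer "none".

Evaluate Δρ/ρ₀ = −αΔT + βΔS across each adjacent pair:
  24–43 m: −αΔT+βΔS = −(1.1 × 10⁻⁴)(+3.0)+(7.8 × 10⁻⁴)(+1.56) = 8.9 × 10⁻⁴ → stable
  43–101 m: −αΔT+βΔS = −(1.1 × 10⁻⁴)(-1.3)+(7.8 × 10⁻⁴)(+1.39) = 1.2 × 10⁻³ → stable
  101–123 m: −αΔT+βΔS = −(1.1 × 10⁻⁴)(+0.4)+(7.8 × 10⁻⁴)(+0.62) = 4.4 × 10⁻⁴ → stable
Every interval has Δρ > 0: the column is stably stratified throughout.

none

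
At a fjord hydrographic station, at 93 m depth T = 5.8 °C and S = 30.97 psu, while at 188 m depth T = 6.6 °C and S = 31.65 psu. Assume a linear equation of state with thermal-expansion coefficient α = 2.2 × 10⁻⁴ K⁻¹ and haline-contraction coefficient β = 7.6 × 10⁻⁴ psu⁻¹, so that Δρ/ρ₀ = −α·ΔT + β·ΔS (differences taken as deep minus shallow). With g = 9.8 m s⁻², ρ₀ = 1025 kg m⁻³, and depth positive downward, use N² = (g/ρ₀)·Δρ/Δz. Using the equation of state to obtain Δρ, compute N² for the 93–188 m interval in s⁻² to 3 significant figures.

ΔT = +0.8 K, ΔS = +0.68 psu (deep − shallow).
Δρ/ρ₀ = −αΔT + βΔS = -1.76 × 10⁻⁴ + 5.168 × 10⁻⁴ = 3.408 × 10⁻⁴, so Δρ ≈ 0.3493 kg m⁻³.
N² = (g/ρ₀)·Δρ/Δz = g·(Δρ/ρ₀)/Δz = 9.8 × 3.408 × 10⁻⁴ / 95 = 3.5156 × 10⁻⁵ s⁻² ≈ 3.52 × 10⁻⁵ s⁻².

3.52 × 10⁻⁵ s⁻²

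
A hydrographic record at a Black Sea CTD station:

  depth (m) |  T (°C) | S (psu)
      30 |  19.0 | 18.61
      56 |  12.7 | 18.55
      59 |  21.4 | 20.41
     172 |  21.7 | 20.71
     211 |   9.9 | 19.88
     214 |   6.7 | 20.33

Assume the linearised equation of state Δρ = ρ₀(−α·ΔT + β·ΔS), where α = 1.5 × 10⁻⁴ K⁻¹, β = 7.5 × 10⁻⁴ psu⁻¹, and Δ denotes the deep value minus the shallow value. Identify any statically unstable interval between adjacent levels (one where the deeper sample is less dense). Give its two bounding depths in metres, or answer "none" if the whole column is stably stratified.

none

Evaluate Δρ/ρ₀ = −αΔT + βΔS across each adjacent pair:
  30–56 m: −αΔT+βΔS = −(1.5 × 10⁻⁴)(-6.3)+(7.5 × 10⁻⁴)(-0.06) = 9.0 × 10⁻⁴ → stable
  56–59 m: −αΔT+βΔS = −(1.5 × 10⁻⁴)(+8.7)+(7.5 × 10⁻⁴)(+1.86) = 9.0 × 10⁻⁵ → stable
  59–172 m: −αΔT+βΔS = −(1.5 × 10⁻⁴)(+0.3)+(7.5 × 10⁻⁴)(+0.30) = 1.8 × 10⁻⁴ → stable
  172–211 m: −αΔT+βΔS = −(1.5 × 10⁻⁴)(-11.8)+(7.5 × 10⁻⁴)(-0.83) = 1.1 × 10⁻³ → stable
  211–214 m: −αΔT+βΔS = −(1.5 × 10⁻⁴)(-3.2)+(7.5 × 10⁻⁴)(+0.45) = 8.2 × 10⁻⁴ → stable
Every interval has Δρ > 0: the column is stably stratified throughout.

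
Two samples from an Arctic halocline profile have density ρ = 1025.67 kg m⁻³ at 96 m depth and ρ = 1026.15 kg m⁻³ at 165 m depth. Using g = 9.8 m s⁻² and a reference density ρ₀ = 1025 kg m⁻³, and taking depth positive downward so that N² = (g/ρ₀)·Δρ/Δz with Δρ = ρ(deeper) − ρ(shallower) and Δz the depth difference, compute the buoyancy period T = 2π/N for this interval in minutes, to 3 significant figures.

Δρ = 1026.15 − 1025.67 = 0.48 kg m⁻³ over Δz = 165 − 96 = 69 m.
N² = (9.8/1025) × (0.48/69) = 6.6511 × 10⁻⁵ s⁻².
N = √(6.6511 × 10⁻⁵) = 8.1554 × 10⁻³ rad s⁻¹, so T = 2π/N = 770.43 s = 12.840 min ≈ 12.8 min.

12.8 min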